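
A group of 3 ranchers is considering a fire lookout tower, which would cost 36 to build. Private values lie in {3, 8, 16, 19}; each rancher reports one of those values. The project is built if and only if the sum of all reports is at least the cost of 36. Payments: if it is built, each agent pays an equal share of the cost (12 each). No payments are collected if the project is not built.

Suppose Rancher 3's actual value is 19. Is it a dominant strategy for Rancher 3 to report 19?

Check each profile of the others' reports and compare truth against every alternative report.
Others report (3, 16): truth gives 7, best alternative gives 0.
Others report (16, 3): truth gives 7, best alternative gives 0.
Others report (3, 19): truth gives 7, best alternative gives 7.
Others report (8, 16): truth gives 7, best alternative gives 7.
Others report (8, 19): truth gives 7, best alternative gives 7.
Others report (16, 8): truth gives 7, best alternative gives 7.
(Remaining 10 profiles checked similarly; truth is weakly best in each.)
In every case the truthful report is at least as good as any alternative, so it is a dominant strategy.

Yes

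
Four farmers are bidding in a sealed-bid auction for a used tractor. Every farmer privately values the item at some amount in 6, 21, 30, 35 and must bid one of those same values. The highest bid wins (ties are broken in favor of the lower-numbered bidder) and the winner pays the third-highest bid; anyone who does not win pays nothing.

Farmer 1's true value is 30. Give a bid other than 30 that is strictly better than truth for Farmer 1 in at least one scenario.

35

Suppose Farmer 2 bids 6, Farmer 3 bids 6 and Farmer 4 bids 35.
Bid 30: loses, pays 0, utility 0.
Bid 35: wins, pays 6, utility 30 - 6 = 24.
So bidding 35 beats truth here (24 > 0).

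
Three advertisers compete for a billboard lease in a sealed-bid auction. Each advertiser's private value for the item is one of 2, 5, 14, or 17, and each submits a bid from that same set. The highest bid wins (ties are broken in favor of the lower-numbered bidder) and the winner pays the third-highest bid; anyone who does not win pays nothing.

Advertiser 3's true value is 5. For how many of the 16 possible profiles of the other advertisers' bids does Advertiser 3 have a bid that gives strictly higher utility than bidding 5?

4

Others bid (2, 5): truth gives 0; bid 14 gives 3 > 0. Violating.
Others bid (2, 14): truth gives 0; bid 17 gives 3 > 0. Violating.
Others bid (5, 2): truth gives 0; bid 14 gives 3 > 0. Violating.
Others bid (14, 2): truth gives 0; bid 17 gives 3 > 0. Violating.
Others bid (2, 2): truth gives 3; no alternative beats it.
Others bid (2, 17): truth gives 0; no alternative beats it.
(Checking all 16 profiles: 4 have a profitable deviation, 12 do not.)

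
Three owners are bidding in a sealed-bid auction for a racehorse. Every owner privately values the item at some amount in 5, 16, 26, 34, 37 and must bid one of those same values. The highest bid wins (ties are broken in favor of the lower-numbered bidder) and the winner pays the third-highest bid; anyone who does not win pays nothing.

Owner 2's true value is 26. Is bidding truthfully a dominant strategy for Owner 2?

No

Consider the case where Owner 1 bids 5 and Owner 3 bids 34.
Truthful bid 26: loses, pays 0, utility 0.
Bid 34 instead: wins, pays 5, utility 26 - 5 = 21.
Since 21 > 0, bidding 34 is strictly better here, so truthful bidding is not dominant.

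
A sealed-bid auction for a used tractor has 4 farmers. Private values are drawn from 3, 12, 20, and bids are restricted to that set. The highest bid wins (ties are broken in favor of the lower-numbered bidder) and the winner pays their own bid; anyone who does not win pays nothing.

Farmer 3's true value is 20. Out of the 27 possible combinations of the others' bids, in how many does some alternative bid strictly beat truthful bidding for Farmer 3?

2

Others bid (3, 3, 3): truth gives 0; bid 12 gives 8 > 0. Violating.
Others bid (3, 3, 12): truth gives 0; bid 12 gives 8 > 0. Violating.
Others bid (3, 3, 20): truth gives 0; no alternative beats it.
Others bid (3, 12, 3): truth gives 0; no alternative beats it.
(Checking all 27 profiles: 2 have a profitable deviation, 25 do not.)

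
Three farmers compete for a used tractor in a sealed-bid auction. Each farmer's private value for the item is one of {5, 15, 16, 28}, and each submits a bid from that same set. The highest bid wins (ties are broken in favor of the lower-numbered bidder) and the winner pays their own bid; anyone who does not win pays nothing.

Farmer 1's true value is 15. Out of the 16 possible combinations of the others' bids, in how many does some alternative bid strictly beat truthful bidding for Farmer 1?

Others bid (5, 5): truth gives 0; bid 5 gives 10 > 0. Violating.
Others bid (5, 15): truth gives 0; no alternative beats it.
Others bid (5, 16): truth gives 0; no alternative beats it.
(Checking all 16 profiles: 1 has a profitable deviation, 15 do not.)

1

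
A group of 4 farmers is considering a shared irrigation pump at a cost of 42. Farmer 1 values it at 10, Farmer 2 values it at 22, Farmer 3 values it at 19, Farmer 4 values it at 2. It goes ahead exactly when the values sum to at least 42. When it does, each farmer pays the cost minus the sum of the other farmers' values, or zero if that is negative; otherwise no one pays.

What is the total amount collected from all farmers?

19

Total value 53 ≥ cost 42, so it is built.
Farmer 1: others sum to 43; max(0, 42 - 43) = 0.
Farmer 2: others sum to 31; max(0, 42 - 31) = 11.
Farmer 3: others sum to 34; max(0, 42 - 34) = 8.
Farmer 4: others sum to 51; max(0, 42 - 51) = 0.
Total collected = 0 + 11 + 8 + 0 = 19.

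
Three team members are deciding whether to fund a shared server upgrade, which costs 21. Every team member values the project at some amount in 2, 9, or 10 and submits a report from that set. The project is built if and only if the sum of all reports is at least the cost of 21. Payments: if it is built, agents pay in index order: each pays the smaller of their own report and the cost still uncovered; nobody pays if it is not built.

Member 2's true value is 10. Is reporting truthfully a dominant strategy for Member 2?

No

Consider the case where Member 1 reports 2 and Member 3 reports 10.
Truthful report 10: project built, pays 10, utility 10 - 10 = 0.
Report 9 instead: project built, pays 9, utility 10 - 9 = 1.
Since 1 > 0, reporting 9 is strictly better here, so truthful reporting is not dominant.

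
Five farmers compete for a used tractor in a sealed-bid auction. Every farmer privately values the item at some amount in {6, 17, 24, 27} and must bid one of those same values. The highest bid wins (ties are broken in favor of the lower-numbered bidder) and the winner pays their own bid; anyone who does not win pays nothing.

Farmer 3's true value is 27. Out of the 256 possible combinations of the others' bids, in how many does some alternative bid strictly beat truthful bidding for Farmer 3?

36

Others bid (6, 6, 6, 6): truth gives 0; bid 17 gives 10 > 0. Violating.
Others bid (6, 6, 6, 17): truth gives 0; bid 17 gives 10 > 0. Violating.
Others bid (6, 6, 6, 24): truth gives 0; bid 24 gives 3 > 0. Violating.
Others bid (6, 6, 17, 6): truth gives 0; bid 17 gives 10 > 0. Violating.
Others bid (6, 6, 6, 27): truth gives 0; no alternative beats it.
Others bid (6, 6, 17, 27): truth gives 0; no alternative beats it.
(Checking all 256 profiles: 36 have a profitable deviation, 220 do not.)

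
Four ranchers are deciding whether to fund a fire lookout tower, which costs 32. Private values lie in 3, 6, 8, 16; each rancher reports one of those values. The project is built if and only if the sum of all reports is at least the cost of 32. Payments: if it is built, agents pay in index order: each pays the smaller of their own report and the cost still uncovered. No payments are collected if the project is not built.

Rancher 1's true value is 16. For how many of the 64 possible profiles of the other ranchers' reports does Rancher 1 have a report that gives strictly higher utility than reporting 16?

35

Others report (3, 6, 16): truth gives 0; report 8 gives 8 > 0. Violating.
Others report (3, 8, 16): truth gives 0; report 6 gives 10 > 0. Violating.
Others report (3, 16, 6): truth gives 0; report 8 gives 8 > 0. Violating.
Others report (3, 16, 8): truth gives 0; report 6 gives 10 > 0. Violating.
Others report (3, 3, 3): truth gives 0; no alternative beats it.
Others report (3, 3, 6): truth gives 0; no alternative beats it.
(Checking all 64 profiles: 35 have a profitable deviation, 29 do not.)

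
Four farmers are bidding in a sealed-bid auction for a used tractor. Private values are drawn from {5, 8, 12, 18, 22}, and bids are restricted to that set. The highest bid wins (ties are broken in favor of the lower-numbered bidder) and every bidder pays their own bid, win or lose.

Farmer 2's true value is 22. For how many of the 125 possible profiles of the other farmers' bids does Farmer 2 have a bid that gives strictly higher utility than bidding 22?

73

Others bid (5, 5, 5): truth gives 0; bid 8 gives 14 > 0. Violating.
Others bid (5, 5, 8): truth gives 0; bid 8 gives 14 > 0. Violating.
Others bid (5, 5, 12): truth gives 0; bid 12 gives 10 > 0. Violating.
Others bid (5, 5, 18): truth gives 0; bid 18 gives 4 > 0. Violating.
Others bid (5, 5, 22): truth gives 0; no alternative beats it.
Others bid (5, 8, 22): truth gives 0; no alternative beats it.
(Checking all 125 profiles: 73 have a profitable deviation, 52 do not.)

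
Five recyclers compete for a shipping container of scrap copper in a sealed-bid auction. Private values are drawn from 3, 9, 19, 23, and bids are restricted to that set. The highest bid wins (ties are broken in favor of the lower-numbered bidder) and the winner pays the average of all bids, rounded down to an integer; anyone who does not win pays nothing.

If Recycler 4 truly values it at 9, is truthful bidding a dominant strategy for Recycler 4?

Consider the case where Recycler 1 bids 3, Recycler 2 bids 3, Recycler 3 bids 9 and Recycler 5 bids 3.
Truthful bid 9: loses, pays 0, utility 0.
Bid 19 instead: wins, pays 7, utility 9 - 7 = 2.
Since 2 > 0, bidding 19 is strictly better here, so truthful bidding is not dominant.

No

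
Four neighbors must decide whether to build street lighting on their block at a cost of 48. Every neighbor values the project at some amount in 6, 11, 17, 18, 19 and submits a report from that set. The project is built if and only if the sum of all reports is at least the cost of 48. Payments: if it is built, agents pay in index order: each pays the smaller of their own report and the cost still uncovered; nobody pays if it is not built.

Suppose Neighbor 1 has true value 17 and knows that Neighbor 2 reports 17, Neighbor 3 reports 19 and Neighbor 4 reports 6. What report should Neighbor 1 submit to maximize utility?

6

Report 6: project built, pays 6, utility 17 - 6 = 11.
Report 11: project built, pays 11, utility 17 - 11 = 6.
Report 17: project built, pays 17, utility 17 - 17 = 0.
Report 18: project built, pays 18, utility 17 - 18 = -1.
Report 19: project built, pays 19, utility 17 - 19 = -2.
The best choice is 6 with utility 11.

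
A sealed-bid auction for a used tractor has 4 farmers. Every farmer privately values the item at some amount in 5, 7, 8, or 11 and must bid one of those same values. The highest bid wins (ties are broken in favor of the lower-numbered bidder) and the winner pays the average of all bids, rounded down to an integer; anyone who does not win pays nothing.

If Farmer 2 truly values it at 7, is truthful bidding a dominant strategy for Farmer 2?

No

Consider the case where Farmer 1 bids 5, Farmer 3 bids 5 and Farmer 4 bids 8.
Truthful bid 7: loses, pays 0, utility 0.
Bid 8 instead: wins, pays 6, utility 7 - 6 = 1.
Since 1 > 0, bidding 8 is strictly better here, so truthful bidding is not dominant.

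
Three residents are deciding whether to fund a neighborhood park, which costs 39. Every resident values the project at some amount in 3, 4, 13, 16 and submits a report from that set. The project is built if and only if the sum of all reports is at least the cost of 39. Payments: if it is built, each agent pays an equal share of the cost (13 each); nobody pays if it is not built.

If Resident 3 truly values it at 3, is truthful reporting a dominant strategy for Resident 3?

Check each profile of the others' reports and compare truth against every alternative report.
Others report (3, 3): truth gives 0, best alternative gives 0.
Others report (3, 4): truth gives 0, best alternative gives 0.
Others report (3, 13): truth gives 0, best alternative gives 0.
Others report (3, 16): truth gives 0, best alternative gives 0.
Others report (4, 3): truth gives 0, best alternative gives 0.
Others report (4, 4): truth gives 0, best alternative gives 0.
(Remaining 10 profiles checked similarly; truth is weakly best in each.)
In every case the truthful report is at least as good as any alternative, so it is a dominant strategy.

Yes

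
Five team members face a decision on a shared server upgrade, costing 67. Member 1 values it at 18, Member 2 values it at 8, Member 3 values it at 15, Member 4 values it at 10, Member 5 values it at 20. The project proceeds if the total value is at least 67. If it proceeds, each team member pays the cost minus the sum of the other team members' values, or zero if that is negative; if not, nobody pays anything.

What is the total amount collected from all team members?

Total value 71 ≥ cost 67, so it is built.
Member 1: others sum to 53; max(0, 67 - 53) = 14.
Member 2: others sum to 63; max(0, 67 - 63) = 4.
Member 3: others sum to 56; max(0, 67 - 56) = 11.
Member 4: others sum to 61; max(0, 67 - 61) = 6.
Member 5: others sum to 51; max(0, 67 - 51) = 16.
Total collected = 14 + 4 + 11 + 6 + 16 = 51.

51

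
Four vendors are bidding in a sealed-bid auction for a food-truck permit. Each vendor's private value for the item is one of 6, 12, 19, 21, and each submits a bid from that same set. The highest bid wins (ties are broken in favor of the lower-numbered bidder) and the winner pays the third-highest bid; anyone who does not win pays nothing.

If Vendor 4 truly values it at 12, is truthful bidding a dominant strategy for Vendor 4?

Consider the case where Vendor 1 bids 6, Vendor 2 bids 6 and Vendor 3 bids 12.
Truthful bid 12: loses, pays 0, utility 0.
Bid 19 instead: wins, pays 6, utility 12 - 6 = 6.
Since 6 > 0, bidding 19 is strictly better here, so truthful bidding is not dominant.

No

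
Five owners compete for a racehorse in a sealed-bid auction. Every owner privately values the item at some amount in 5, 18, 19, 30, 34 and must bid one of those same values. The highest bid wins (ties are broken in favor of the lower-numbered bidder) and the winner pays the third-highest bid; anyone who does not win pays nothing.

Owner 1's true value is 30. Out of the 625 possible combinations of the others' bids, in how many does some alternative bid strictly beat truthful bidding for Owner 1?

108

Others bid (5, 5, 5, 34): truth gives 0; bid 34 gives 25 > 0. Violating.
Others bid (5, 5, 18, 34): truth gives 0; bid 34 gives 12 > 0. Violating.
Others bid (5, 5, 19, 34): truth gives 0; bid 34 gives 11 > 0. Violating.
Others bid (5, 5, 34, 5): truth gives 0; bid 34 gives 25 > 0. Violating.
Others bid (5, 5, 5, 5): truth gives 25; no alternative beats it.
Others bid (5, 5, 5, 18): truth gives 25; no alternative beats it.
(Checking all 625 profiles: 108 have a profitable deviation, 517 do not.)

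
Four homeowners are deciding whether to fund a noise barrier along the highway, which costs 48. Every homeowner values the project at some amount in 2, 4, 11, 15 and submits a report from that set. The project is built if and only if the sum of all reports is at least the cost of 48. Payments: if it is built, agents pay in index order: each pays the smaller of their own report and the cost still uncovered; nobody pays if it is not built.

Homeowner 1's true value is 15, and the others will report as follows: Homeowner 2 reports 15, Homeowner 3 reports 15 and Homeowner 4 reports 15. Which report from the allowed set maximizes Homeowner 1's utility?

Report 2: project not built, utility 0.
Report 4: project built, pays 4, utility 15 - 4 = 11.
Report 11: project built, pays 11, utility 15 - 11 = 4.
Report 15: project built, pays 15, utility 15 - 15 = 0.
The best choice is 4 with utility 11.

4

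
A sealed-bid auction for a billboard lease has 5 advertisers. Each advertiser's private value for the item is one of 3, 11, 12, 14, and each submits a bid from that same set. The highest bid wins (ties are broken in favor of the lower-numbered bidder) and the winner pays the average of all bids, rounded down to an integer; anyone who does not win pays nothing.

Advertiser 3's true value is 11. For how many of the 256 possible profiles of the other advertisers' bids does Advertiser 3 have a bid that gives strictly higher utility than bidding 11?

Others bid (3, 3, 3, 12): truth gives 0; bid 12 gives 5 > 0. Violating.
Others bid (3, 3, 3, 14): truth gives 0; bid 14 gives 4 > 0. Violating.
Others bid (3, 3, 11, 12): truth gives 0; bid 12 gives 3 > 0. Violating.
Others bid (3, 3, 11, 14): truth gives 0; bid 14 gives 2 > 0. Violating.
Others bid (3, 3, 3, 3): truth gives 7; no alternative beats it.
Others bid (3, 3, 3, 11): truth gives 5; no alternative beats it.
(Checking all 256 profiles: 94 have a profitable deviation, 162 do not.)

94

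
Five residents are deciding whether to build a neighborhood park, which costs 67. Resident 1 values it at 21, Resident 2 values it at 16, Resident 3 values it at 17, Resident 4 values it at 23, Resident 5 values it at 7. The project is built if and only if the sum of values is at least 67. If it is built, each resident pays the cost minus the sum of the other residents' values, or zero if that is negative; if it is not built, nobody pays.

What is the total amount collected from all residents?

Total value 84 ≥ cost 67, so it is built.
Resident 1: others sum to 63; max(0, 67 - 63) = 4.
Resident 2: others sum to 68; max(0, 67 - 68) = 0.
Resident 3: others sum to 67; max(0, 67 - 67) = 0.
Resident 4: others sum to 61; max(0, 67 - 61) = 6.
Resident 5: others sum to 77; max(0, 67 - 77) = 0.
Total collected = 4 + 0 + 0 + 6 + 0 = 10.

10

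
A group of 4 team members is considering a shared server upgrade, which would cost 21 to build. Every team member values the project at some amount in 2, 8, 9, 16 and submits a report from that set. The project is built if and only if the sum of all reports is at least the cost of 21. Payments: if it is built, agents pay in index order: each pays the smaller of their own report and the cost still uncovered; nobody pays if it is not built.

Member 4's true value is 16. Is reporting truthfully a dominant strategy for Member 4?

Yes

Check each profile of the others' reports and compare truth against every alternative report.
Others report (2, 2, 2): truth gives 1, best alternative gives 0.
Others report (2, 8, 16): truth gives 16, best alternative gives 16.
Others report (2, 9, 16): truth gives 16, best alternative gives 16.
Others report (2, 16, 8): truth gives 16, best alternative gives 16.
Others report (2, 16, 9): truth gives 16, best alternative gives 16.
Others report (2, 16, 16): truth gives 16, best alternative gives 16.
(Remaining 58 profiles checked similarly; truth is weakly best in each.)
In every case the truthful report is at least as good as any alternative, so it is a dominant strategy.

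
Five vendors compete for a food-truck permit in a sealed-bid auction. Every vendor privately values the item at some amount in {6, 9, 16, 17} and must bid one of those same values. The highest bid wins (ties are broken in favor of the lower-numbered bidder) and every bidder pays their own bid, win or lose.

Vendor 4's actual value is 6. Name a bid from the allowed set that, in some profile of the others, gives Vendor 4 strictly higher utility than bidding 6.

9

Suppose Vendor 1 bids 6, Vendor 2 bids 6, Vendor 3 bids 6 and Vendor 5 bids 6.
Bid 6: loses but pays 6, utility -6.
Bid 9: wins, pays 9, utility 6 - 9 = -3.
So bidding 9 beats truth here (-3 > -6).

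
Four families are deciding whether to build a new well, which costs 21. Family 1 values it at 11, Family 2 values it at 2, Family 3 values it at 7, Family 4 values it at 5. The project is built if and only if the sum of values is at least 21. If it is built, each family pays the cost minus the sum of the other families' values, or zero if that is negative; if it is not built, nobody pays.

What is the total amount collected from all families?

Total value 25 ≥ cost 21, so it is built.
Family 1: others sum to 14; max(0, 21 - 14) = 7.
Family 2: others sum to 23; max(0, 21 - 23) = 0.
Family 3: others sum to 18; max(0, 21 - 18) = 3.
Family 4: others sum to 20; max(0, 21 - 20) = 1.
Total collected = 7 + 0 + 3 + 1 = 11.

11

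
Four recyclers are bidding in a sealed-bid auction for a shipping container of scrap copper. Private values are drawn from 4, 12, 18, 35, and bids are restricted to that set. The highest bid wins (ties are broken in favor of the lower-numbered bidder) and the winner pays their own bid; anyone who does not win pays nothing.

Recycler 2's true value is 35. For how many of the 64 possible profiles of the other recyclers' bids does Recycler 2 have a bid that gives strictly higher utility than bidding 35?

Others bid (4, 4, 4): truth gives 0; bid 12 gives 23 > 0. Violating.
Others bid (4, 4, 12): truth gives 0; bid 12 gives 23 > 0. Violating.
Others bid (4, 4, 18): truth gives 0; bid 18 gives 17 > 0. Violating.
Others bid (4, 12, 4): truth gives 0; bid 12 gives 23 > 0. Violating.
Others bid (4, 4, 35): truth gives 0; no alternative beats it.
Others bid (4, 12, 35): truth gives 0; no alternative beats it.
(Checking all 64 profiles: 18 have a profitable deviation, 46 do not.)

18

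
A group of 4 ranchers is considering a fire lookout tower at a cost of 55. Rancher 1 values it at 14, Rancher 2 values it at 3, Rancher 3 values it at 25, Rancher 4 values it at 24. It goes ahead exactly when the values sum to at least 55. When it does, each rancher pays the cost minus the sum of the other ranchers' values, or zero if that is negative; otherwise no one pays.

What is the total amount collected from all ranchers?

30

Total value 66 ≥ cost 55, so it is built.
Rancher 1: others sum to 52; max(0, 55 - 52) = 3.
Rancher 2: others sum to 63; max(0, 55 - 63) = 0.
Rancher 3: others sum to 41; max(0, 55 - 41) = 14.
Rancher 4: others sum to 42; max(0, 55 - 42) = 13.
Total collected = 3 + 0 + 14 + 13 = 30.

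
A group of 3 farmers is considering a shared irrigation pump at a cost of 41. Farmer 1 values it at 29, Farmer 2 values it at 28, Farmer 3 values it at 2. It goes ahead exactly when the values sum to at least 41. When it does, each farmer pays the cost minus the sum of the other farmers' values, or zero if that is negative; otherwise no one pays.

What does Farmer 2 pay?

Total value 59 ≥ cost 41, so the project is built.
The other farmers' values sum to 31.
Cost minus that sum is 41 - 31 = 10.

10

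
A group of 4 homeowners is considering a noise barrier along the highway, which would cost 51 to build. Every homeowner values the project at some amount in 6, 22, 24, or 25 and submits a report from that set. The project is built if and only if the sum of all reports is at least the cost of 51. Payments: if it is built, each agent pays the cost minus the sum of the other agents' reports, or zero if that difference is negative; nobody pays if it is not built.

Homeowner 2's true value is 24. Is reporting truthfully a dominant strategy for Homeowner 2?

Yes

Check each profile of the others' reports and compare truth against every alternative report.
Others report (6, 22, 24): truth gives 24, best alternative gives 24.
Others report (6, 22, 25): truth gives 24, best alternative gives 24.
Others report (6, 24, 22): truth gives 24, best alternative gives 24.
Others report (6, 24, 24): truth gives 24, best alternative gives 24.
Others report (6, 24, 25): truth gives 24, best alternative gives 24.
Others report (6, 25, 22): truth gives 24, best alternative gives 24.
(Remaining 58 profiles checked similarly; truth is weakly best in each.)
In every case the truthful report is at least as good as any alternative, so it is a dominant strategy.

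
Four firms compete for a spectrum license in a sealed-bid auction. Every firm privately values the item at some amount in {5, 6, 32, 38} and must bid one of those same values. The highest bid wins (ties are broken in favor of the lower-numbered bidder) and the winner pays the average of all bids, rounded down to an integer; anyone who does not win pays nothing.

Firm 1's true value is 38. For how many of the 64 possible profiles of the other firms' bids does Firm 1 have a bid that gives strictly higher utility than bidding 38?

Others bid (5, 5, 5): truth gives 25; bid 5 gives 33 > 25. Violating.
Others bid (5, 5, 6): truth gives 25; bid 6 gives 33 > 25. Violating.
Others bid (5, 5, 32): truth gives 18; bid 32 gives 20 > 18. Violating.
Others bid (5, 6, 5): truth gives 25; bid 6 gives 33 > 25. Violating.
Others bid (5, 5, 38): truth gives 17; no alternative beats it.
Others bid (5, 6, 38): truth gives 17; no alternative beats it.
(Checking all 64 profiles: 27 have a profitable deviation, 37 do not.)

27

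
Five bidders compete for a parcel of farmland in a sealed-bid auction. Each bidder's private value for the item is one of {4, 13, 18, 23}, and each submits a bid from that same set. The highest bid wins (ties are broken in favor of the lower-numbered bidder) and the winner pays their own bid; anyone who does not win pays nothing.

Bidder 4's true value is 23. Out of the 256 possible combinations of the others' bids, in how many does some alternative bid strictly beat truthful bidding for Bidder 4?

Others bid (4, 4, 4, 4): truth gives 0; bid 13 gives 10 > 0. Violating.
Others bid (4, 4, 4, 13): truth gives 0; bid 13 gives 10 > 0. Violating.
Others bid (4, 4, 4, 18): truth gives 0; bid 18 gives 5 > 0. Violating.
Others bid (4, 4, 13, 4): truth gives 0; bid 18 gives 5 > 0. Violating.
Others bid (4, 4, 4, 23): truth gives 0; no alternative beats it.
Others bid (4, 4, 13, 23): truth gives 0; no alternative beats it.
(Checking all 256 profiles: 24 have a profitable deviation, 232 do not.)

24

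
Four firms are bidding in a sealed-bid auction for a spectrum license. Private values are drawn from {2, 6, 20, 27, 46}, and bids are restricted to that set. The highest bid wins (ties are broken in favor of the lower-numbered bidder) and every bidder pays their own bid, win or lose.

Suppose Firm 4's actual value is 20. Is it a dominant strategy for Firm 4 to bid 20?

No

Consider the case where Firm 1 bids 2, Firm 2 bids 2 and Firm 3 bids 2.
Truthful bid 20: wins, pays 20, utility 20 - 20 = 0.
Bid 6 instead: wins, pays 6, utility 20 - 6 = 14.
Since 14 > 0, bidding 6 is strictly better here, so truthful bidding is not dominant.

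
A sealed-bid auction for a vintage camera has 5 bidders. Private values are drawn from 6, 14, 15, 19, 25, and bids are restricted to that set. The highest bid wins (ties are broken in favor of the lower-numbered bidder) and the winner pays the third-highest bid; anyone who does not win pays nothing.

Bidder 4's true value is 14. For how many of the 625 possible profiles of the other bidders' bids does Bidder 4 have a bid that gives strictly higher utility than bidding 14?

12

Others bid (6, 6, 6, 15): truth gives 0; bid 15 gives 8 > 0. Violating.
Others bid (6, 6, 6, 19): truth gives 0; bid 19 gives 8 > 0. Violating.
Others bid (6, 6, 6, 25): truth gives 0; bid 25 gives 8 > 0. Violating.
Others bid (6, 6, 14, 6): truth gives 0; bid 15 gives 8 > 0. Violating.
Others bid (6, 6, 6, 6): truth gives 8; no alternative beats it.
Others bid (6, 6, 6, 14): truth gives 8; no alternative beats it.
(Checking all 625 profiles: 12 have a profitable deviation, 613 do not.)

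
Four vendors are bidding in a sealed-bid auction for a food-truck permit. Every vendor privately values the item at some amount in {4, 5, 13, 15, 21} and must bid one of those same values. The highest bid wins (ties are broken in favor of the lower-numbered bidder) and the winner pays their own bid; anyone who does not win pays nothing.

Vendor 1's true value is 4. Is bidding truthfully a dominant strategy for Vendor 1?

Yes

Check each profile of the others' bids and compare truth against every alternative bid.
Others bid (4, 4, 4): truth gives 0, best alternative gives -1.
Others bid (4, 4, 5): truth gives 0, best alternative gives -1.
Others bid (4, 5, 4): truth gives 0, best alternative gives -1.
Others bid (4, 5, 5): truth gives 0, best alternative gives -1.
Others bid (5, 4, 4): truth gives 0, best alternative gives -1.
Others bid (5, 4, 5): truth gives 0, best alternative gives -1.
(Remaining 119 profiles checked similarly; truth is weakly best in each.)
In every case the truthful bid is at least as good as any alternative, so it is a dominant strategy.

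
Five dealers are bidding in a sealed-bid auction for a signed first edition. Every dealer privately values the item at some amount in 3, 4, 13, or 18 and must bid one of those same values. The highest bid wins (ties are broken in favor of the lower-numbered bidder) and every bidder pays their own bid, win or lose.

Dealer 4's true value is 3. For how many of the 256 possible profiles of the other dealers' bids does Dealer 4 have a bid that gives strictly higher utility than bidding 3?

2

Others bid (3, 3, 3, 3): truth gives -3; bid 4 gives -1 > -3. Violating.
Others bid (3, 3, 3, 4): truth gives -3; bid 4 gives -1 > -3. Violating.
Others bid (3, 3, 3, 13): truth gives -3; no alternative beats it.
Others bid (3, 3, 3, 18): truth gives -3; no alternative beats it.
(Checking all 256 profiles: 2 have a profitable deviation, 254 do not.)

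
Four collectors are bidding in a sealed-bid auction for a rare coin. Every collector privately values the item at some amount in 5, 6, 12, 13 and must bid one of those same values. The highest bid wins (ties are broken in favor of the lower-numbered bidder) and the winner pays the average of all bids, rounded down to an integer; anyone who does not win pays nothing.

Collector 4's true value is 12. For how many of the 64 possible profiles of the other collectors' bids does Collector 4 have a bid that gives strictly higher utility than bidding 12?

19

Others bid (5, 5, 5): truth gives 6; bid 6 gives 7 > 6. Violating.
Others bid (5, 5, 12): truth gives 0; bid 13 gives 4 > 0. Violating.
Others bid (5, 6, 12): truth gives 0; bid 13 gives 3 > 0. Violating.
Others bid (5, 12, 5): truth gives 0; bid 13 gives 4 > 0. Violating.
Others bid (5, 5, 6): truth gives 5; no alternative beats it.
Others bid (5, 5, 13): truth gives 0; no alternative beats it.
(Checking all 64 profiles: 19 have a profitable deviation, 45 do not.)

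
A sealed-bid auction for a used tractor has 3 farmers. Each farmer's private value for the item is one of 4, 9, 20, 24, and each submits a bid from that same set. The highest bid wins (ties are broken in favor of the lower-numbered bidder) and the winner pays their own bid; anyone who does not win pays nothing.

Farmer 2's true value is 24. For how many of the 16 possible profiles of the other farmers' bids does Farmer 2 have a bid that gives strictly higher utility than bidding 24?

Others bid (4, 4): truth gives 0; bid 9 gives 15 > 0. Violating.
Others bid (4, 9): truth gives 0; bid 9 gives 15 > 0. Violating.
Others bid (4, 20): truth gives 0; bid 20 gives 4 > 0. Violating.
Others bid (9, 4): truth gives 0; bid 20 gives 4 > 0. Violating.
Others bid (4, 24): truth gives 0; no alternative beats it.
Others bid (9, 24): truth gives 0; no alternative beats it.
(Checking all 16 profiles: 6 have a profitable deviation, 10 do not.)

6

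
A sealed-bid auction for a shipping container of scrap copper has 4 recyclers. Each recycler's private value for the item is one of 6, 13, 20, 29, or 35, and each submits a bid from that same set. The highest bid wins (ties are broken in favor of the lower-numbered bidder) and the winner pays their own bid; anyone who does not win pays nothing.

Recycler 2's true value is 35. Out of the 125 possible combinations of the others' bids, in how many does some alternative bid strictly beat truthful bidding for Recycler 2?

Others bid (6, 6, 6): truth gives 0; bid 13 gives 22 > 0. Violating.
Others bid (6, 6, 13): truth gives 0; bid 13 gives 22 > 0. Violating.
Others bid (6, 6, 20): truth gives 0; bid 20 gives 15 > 0. Violating.
Others bid (6, 6, 29): truth gives 0; bid 29 gives 6 > 0. Violating.
Others bid (6, 6, 35): truth gives 0; no alternative beats it.
Others bid (6, 13, 35): truth gives 0; no alternative beats it.
(Checking all 125 profiles: 48 have a profitable deviation, 77 do not.)

48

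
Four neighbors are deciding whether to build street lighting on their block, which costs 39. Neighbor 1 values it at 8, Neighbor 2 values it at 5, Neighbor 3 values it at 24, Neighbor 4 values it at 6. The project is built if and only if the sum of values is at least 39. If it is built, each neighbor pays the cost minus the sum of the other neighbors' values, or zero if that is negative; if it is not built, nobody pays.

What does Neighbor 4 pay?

2

Total value 43 ≥ cost 39, so the project is built.
The other neighbors' values sum to 37.
Cost minus that sum is 39 - 37 = 2.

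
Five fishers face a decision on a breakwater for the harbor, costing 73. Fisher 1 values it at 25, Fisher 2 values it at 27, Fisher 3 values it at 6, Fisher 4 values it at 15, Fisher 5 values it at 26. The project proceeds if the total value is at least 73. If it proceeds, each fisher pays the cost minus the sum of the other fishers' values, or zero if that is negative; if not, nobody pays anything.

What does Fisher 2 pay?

1

Total value 99 ≥ cost 73, so the project is built.
The other fishers' values sum to 72.
Cost minus that sum is 73 - 72 = 1.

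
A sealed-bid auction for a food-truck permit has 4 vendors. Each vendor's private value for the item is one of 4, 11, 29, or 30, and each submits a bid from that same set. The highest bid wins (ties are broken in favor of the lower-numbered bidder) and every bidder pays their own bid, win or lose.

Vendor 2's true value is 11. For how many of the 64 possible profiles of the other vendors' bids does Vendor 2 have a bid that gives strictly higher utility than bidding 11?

Others bid (4, 4, 29): truth gives -11; bid 4 gives -4 > -11. Violating.
Others bid (4, 4, 30): truth gives -11; bid 4 gives -4 > -11. Violating.
Others bid (4, 11, 29): truth gives -11; bid 4 gives -4 > -11. Violating.
Others bid (4, 11, 30): truth gives -11; bid 4 gives -4 > -11. Violating.
Others bid (4, 4, 4): truth gives 0; no alternative beats it.
Others bid (4, 4, 11): truth gives 0; no alternative beats it.
(Checking all 64 profiles: 60 have a profitable deviation, 4 do not.)

60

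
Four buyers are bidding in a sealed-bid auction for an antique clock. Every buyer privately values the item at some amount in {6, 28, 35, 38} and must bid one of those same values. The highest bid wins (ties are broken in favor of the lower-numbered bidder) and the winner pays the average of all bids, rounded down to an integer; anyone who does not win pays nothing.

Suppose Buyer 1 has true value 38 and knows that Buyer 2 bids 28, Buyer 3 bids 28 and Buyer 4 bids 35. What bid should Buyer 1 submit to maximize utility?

35

Bid 6: loses, pays 0, utility 0.
Bid 28: loses, pays 0, utility 0.
Bid 35: wins, pays 31, utility 38 - 31 = 7.
Bid 38: wins, pays 32, utility 38 - 32 = 6.
The best choice is 35 with utility 7.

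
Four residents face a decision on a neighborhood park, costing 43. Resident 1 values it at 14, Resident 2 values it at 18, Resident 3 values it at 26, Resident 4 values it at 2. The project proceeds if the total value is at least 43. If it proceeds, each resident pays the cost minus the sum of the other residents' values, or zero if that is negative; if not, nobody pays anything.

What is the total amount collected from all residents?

10

Total value 60 ≥ cost 43, so it is built.
Resident 1: others sum to 46; max(0, 43 - 46) = 0.
Resident 2: others sum to 42; max(0, 43 - 42) = 1.
Resident 3: others sum to 34; max(0, 43 - 34) = 9.
Resident 4: others sum to 58; max(0, 43 - 58) = 0.
Total collected = 0 + 1 + 9 + 0 = 10.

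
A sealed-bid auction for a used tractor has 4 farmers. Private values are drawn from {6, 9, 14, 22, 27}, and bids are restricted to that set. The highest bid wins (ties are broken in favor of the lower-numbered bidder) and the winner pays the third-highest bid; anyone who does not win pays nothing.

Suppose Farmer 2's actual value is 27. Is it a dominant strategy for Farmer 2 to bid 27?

Check each profile of the others' bids and compare truth against every alternative bid.
Others bid (6, 6, 27): truth gives 21, best alternative gives 0.
Others bid (6, 27, 6): truth gives 21, best alternative gives 0.
Others bid (22, 6, 6): truth gives 21, best alternative gives 0.
Others bid (6, 9, 27): truth gives 18, best alternative gives 0.
Others bid (6, 27, 9): truth gives 18, best alternative gives 0.
Others bid (9, 6, 27): truth gives 18, best alternative gives 0.
(Remaining 119 profiles checked similarly; truth is weakly best in each.)
In every case the truthful bid is at least as good as any alternative, so it is a dominant strategy.

Yes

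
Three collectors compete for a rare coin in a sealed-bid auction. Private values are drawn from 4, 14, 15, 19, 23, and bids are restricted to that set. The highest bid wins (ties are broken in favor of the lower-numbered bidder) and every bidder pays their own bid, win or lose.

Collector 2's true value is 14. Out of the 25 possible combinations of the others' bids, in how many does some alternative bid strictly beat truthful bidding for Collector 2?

23

Others bid (4, 15): truth gives -14; bid 15 gives -1 > -14. Violating.
Others bid (4, 19): truth gives -14; bid 4 gives -4 > -14. Violating.
Others bid (4, 23): truth gives -14; bid 4 gives -4 > -14. Violating.
Others bid (14, 4): truth gives -14; bid 15 gives -1 > -14. Violating.
Others bid (4, 4): truth gives 0; no alternative beats it.
Others bid (4, 14): truth gives 0; no alternative beats it.
(Checking all 25 profiles: 23 have a profitable deviation, 2 do not.)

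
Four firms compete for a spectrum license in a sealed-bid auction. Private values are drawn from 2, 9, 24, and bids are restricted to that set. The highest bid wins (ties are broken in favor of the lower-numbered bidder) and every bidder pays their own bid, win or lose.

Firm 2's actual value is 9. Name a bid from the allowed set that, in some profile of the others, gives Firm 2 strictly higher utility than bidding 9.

Suppose Firm 1 bids 2, Firm 3 bids 2 and Firm 4 bids 24.
Bid 9: loses but pays 9, utility -9.
Bid 2: loses but pays 2, utility -2.
So bidding 2 beats truth here (-2 > -9).

2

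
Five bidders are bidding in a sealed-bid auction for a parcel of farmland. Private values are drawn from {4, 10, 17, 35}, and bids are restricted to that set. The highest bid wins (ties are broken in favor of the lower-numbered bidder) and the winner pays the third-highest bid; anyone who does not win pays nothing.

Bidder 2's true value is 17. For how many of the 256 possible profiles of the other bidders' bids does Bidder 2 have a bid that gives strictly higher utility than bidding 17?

32

Others bid (4, 4, 4, 35): truth gives 0; bid 35 gives 13 > 0. Violating.
Others bid (4, 4, 10, 35): truth gives 0; bid 35 gives 7 > 0. Violating.
Others bid (4, 4, 35, 4): truth gives 0; bid 35 gives 13 > 0. Violating.
Others bid (4, 4, 35, 10): truth gives 0; bid 35 gives 7 > 0. Violating.
Others bid (4, 4, 4, 4): truth gives 13; no alternative beats it.
Others bid (4, 4, 4, 10): truth gives 13; no alternative beats it.
(Checking all 256 profiles: 32 have a profitable deviation, 224 do not.)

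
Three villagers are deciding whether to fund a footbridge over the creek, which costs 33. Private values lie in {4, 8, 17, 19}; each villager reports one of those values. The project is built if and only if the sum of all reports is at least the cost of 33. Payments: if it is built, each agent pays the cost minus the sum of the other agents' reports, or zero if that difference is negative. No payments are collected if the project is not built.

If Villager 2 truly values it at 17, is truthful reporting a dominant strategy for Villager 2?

Check each profile of the others' reports and compare truth against every alternative report.
Others report (17, 17): truth gives 17, best alternative gives 17.
Others report (17, 19): truth gives 17, best alternative gives 17.
Others report (19, 17): truth gives 17, best alternative gives 17.
Others report (19, 19): truth gives 17, best alternative gives 17.
Others report (8, 19): truth gives 11, best alternative gives 11.
Others report (19, 8): truth gives 11, best alternative gives 11.
(Remaining 10 profiles checked similarly; truth is weakly best in each.)
In every case the truthful report is at least as good as any alternative, so it is a dominant strategy.

Yes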